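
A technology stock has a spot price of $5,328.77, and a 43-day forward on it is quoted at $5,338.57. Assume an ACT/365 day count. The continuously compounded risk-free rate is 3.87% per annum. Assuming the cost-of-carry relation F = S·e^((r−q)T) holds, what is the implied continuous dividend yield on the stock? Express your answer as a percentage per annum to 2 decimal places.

From F = S·e^((r−q)T): (r − q) = ln(F/S)/T
ln(5338.57/5328.77) = ln(1.001839) = 0.001837
(r − q) = 0.001837 / (43/365) = 0.015593
q = r − ln(F/S)/T = 0.0387 − 0.015593 = 0.023107
q = 2.31%

2.31%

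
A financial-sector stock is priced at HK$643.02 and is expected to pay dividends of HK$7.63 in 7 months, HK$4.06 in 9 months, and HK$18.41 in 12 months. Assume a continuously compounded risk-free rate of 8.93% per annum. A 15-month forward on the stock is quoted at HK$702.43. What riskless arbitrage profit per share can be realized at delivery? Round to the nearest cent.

HK$14.64 per share

PV(dividends) I = 7.63·e^(−0.0893·7/12) + 4.06·e^(−0.0893·9/12) + 18.41·e^(−0.0893·12/12) = 27.8770
Fair forward F* = (S − I)·e^(rT) = (643.02 − 27.8770)·e^0.111625 = 615.1430 × 1.118093 = 687.7871
Market HK$702.43 > fair 687.7871: forward overpriced → cash-and-carry (borrow at r, buy the stock and collect the dividends, short the forward).
Profit at T = |F_mkt − F*| = |702.43 − 687.7871| = HK$14.64 per share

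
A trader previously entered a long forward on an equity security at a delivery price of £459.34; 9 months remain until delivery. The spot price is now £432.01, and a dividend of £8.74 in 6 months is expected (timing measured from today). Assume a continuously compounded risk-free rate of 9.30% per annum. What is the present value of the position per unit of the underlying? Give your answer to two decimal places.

PV(remaining dividends) I = 8.74·e^(−0.0930·6/12) = 8.3429
Current forward F = (S − I)·e^(rT) = (432.01 − 8.3429)·e^(0.0930·9/12) = 423.6671 × 1.072240 = 454.2728
Value (long) = (F − K)·e^(−rT) = (454.2728 − 459.34) × 0.932627 = -4.7258
Value = -£4.73

-£4.73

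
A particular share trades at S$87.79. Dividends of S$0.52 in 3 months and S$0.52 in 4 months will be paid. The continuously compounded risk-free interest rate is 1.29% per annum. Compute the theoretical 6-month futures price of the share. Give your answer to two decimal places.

PV(dividends) I = 0.52·e^(−0.0129·3/12) + 0.52·e^(−0.0129·4/12)
I = 0.5183 + 0.5178 = 1.0361
F = (S − I)·e^(rT) = (87.79 − 1.0361) · e^(0.0129·6/12)
= 86.7539 · e^0.006450 = 86.7539 × 1.006471 = S$87.32

S$87.32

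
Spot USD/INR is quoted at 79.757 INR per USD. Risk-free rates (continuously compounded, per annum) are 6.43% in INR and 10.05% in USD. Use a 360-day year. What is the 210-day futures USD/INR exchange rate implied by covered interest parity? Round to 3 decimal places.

F = S·e^((r_INR − r_USD)T) = 79.757 · e^((0.0643 − 0.1005) × 210/360)
= 79.757 · e^-0.021117 = 79.757 × 0.979104
F = 78.090 INR per USD

78.090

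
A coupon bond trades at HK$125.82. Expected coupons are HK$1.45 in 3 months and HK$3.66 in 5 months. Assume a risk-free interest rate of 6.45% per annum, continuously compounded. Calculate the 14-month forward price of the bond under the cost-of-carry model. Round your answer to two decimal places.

HK$130.27

PV(coupons) I = 1.45·e^(−0.0645·3/12) + 3.66·e^(−0.0645·5/12)
I = 1.4268 + 3.5629 = 4.9897
F = (S − I)·e^(rT) = (125.82 − 4.9897) · e^(0.0645·14/12)
= 120.8303 · e^0.075250 = 120.8303 × 1.078154 = HK$130.27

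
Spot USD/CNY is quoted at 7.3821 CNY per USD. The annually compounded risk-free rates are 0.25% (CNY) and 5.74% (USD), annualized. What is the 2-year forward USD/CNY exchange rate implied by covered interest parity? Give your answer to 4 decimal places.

By covered interest parity, F = S · (1+r_CNY)^T / (1+r_USD)^T
= 7.3821 × 1.005006 / 1.118095 = 7.3821 × 0.898856
F = 6.6354 CNY per USD

6.6354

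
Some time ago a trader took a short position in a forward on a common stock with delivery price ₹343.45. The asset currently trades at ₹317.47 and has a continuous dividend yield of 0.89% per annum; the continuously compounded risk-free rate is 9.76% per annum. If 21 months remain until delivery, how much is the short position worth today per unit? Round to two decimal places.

-₹23.04

Current fair forward for the remaining 21 months: F = S·e^((r − q)·T), (r − q) = 0.0976 − 0.0089 = 0.0887
F = 317.47 · e^(0.0887 × 21/12) = 317.47 × 1.167921 = 370.7799
Value of long forward = (F − K)·e^(−rT) = (370.7799 − 343.45) · e^(−0.0976·21/12)
= 27.3299 × 0.842990 = 23.04
Short position value = −(long value) = -₹23.04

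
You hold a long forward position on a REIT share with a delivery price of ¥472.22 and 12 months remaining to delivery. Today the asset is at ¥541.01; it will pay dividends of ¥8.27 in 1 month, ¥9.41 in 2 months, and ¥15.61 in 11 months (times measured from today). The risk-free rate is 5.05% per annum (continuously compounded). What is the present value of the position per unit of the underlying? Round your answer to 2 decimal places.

¥59.57

PV(remaining dividends) I = 8.27·e^(−0.0505·1/12) + 9.41·e^(−0.0505·2/12) + 15.61·e^(−0.0505·11/12) = 32.4703
Current forward F = (S − I)·e^(rT) = (541.01 − 32.4703)·e^(0.0505·12/12) = 508.5397 × 1.051797 = 534.8805
Value (long) = (F − K)·e^(−rT) = (534.8805 − 472.22) × 0.950754 = 59.5747
Value = ¥59.57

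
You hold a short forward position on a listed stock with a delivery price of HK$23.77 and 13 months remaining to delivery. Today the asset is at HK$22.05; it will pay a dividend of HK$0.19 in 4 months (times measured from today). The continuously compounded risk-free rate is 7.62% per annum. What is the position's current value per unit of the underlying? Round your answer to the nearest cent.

HK$0.02

PV(remaining dividends) I = 0.19·e^(−0.0762·4/12) = 0.1852
Current forward F = (S − I)·e^(rT) = (22.05 − 0.1852)·e^(0.0762·13/12) = 21.8648 × 1.086053 = 23.7463
Value (long) = (F − K)·e^(−rT) = (23.7463 − 23.77) × 0.920765 = -0.0218
Short position value = −(long value) = HK$0.02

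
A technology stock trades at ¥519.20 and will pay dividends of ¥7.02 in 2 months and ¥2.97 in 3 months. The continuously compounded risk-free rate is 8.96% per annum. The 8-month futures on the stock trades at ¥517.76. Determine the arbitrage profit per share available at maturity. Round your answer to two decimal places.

PV(dividends) I = 7.02·e^(−0.0896·2/12) + 2.97·e^(−0.0896·3/12) = 9.8202
Fair futures F* = (S − I)·e^(rT) = (519.20 − 9.8202)·e^0.059733 = 509.3798 × 1.061553 = 540.7337
Market ¥517.76 < fair 540.7337: forward underpriced → reverse cash-and-carry (short the stock, invest proceeds at r, pay the dividends, go long the forward).
Profit at T = |F_mkt − F*| = |517.76 − 540.7337| = ¥22.97 per share

¥22.97 per share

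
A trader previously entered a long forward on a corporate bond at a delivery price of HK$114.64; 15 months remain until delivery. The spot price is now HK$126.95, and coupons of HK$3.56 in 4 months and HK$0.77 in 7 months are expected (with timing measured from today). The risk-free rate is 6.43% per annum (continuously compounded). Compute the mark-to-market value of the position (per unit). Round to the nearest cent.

PV(remaining coupons) I = 3.56·e^(−0.0643·4/12) + 0.77·e^(−0.0643·7/12) = 4.2262
Current forward F = (S − I)·e^(rT) = (126.95 − 4.2262)·e^(0.0643·15/12) = 122.7238 × 1.083693 = 132.9949
Value (long) = (F − K)·e^(−rT) = (132.9949 − 114.64) × 0.922770 = 16.9374
Value = HK$16.94

HK$16.94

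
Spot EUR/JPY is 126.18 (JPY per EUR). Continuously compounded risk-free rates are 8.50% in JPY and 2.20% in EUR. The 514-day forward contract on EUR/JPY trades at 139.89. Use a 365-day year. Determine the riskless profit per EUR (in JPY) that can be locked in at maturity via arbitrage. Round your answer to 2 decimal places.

2.00 per EUR (in JPY)

Fair forward: F* = S·e^(carry·T), with carry = (r_JPY − r_EUR) = 0.0850 − 0.0220 = 0.0630
F* = 126.18 · e^(0.0630 × 514/365) = 126.18 · e^0.088718 = 126.18 × 1.092772 = 137.8860
Market 139.89 > fair 137.8860: forward overpriced → cash-and-carry (buy spot, short the forward).
At maturity, profit = |F_mkt − F*| = |139.89 − 137.8860| = 2.00 per EUR (in JPY)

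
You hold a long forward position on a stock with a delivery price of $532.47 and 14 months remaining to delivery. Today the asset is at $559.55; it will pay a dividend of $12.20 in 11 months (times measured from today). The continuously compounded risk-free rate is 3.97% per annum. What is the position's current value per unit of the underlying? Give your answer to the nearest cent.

PV(remaining dividends) I = 12.20·e^(−0.0397·11/12) = 11.7640
Current forward F = (S − I)·e^(rT) = (559.55 − 11.7640)·e^(0.0397·14/12) = 547.7860 × 1.047406 = 573.7543
Value (long) = (F − K)·e^(−rT) = (573.7543 − 532.47) × 0.954740 = 39.4158
Value = $39.42

$39.42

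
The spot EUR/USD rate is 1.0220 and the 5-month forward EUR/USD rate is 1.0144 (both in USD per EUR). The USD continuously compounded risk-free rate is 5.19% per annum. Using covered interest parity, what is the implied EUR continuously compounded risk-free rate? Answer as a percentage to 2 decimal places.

F = S·e^((r_USD − r_EUR)T) ⇒ r_EUR = r_USD − ln(F/S)/T
ln(1.0144/1.0220) = -0.007464; /(5/12) = -0.017914
r_EUR = 0.0519 + 0.017914 = 0.069814
r_EUR = 6.98%

6.98%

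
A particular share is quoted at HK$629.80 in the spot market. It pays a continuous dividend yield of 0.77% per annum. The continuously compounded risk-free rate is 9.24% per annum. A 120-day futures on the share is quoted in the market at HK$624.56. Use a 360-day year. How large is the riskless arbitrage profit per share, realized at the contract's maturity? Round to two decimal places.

HK$23.27 per share

Fair futures: F* = S·e^(carry·T), with carry = (r − q) = 0.0924 − 0.0077 = 0.0847
F* = 629.80 · e^(0.0847 × 120/360) = 629.80 · e^0.028233 = 629.80 × 1.028635 = HK$647.8343
Market HK$624.56 < fair HK$647.8343: forward underpriced → reverse cash-and-carry (short spot, go long the forward).
At maturity, profit = |F_mkt − F*| = |624.56 − 647.8343| = HK$23.27 per share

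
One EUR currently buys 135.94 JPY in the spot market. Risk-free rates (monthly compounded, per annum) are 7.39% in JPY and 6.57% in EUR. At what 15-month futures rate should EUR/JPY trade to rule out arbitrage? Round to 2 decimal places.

By covered interest parity, F = S · (1+r_JPY/12)^(12T) / (1+r_EUR/12)^(12T)
= 135.94 × 1.096465 / 1.085348 = 135.94 × 1.010243
F = 137.33 JPY per EUR

137.33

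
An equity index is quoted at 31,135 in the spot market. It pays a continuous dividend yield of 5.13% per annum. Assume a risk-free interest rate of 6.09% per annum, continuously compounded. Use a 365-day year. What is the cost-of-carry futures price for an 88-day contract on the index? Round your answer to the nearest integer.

F = S·e^((r − q)T) = 31135 · e^((0.0609 − 0.0513) × 88/365)
= 31135 · e^0.002315 = 31135 × 1.002318
F = 31,207

31,207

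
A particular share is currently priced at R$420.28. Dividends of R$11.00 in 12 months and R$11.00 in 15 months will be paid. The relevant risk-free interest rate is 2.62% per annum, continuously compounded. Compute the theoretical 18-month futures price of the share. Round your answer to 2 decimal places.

R$414.91

PV(dividends) I = 11.00·e^(−0.0262·12/12) + 11.00·e^(−0.0262·15/12)
I = 10.7155 + 10.6456 = 21.3611
F = (S − I)·e^(rT) = (420.28 − 21.3611) · e^(0.0262·18/12)
= 398.9189 · e^0.039300 = 398.9189 × 1.040082 = R$414.91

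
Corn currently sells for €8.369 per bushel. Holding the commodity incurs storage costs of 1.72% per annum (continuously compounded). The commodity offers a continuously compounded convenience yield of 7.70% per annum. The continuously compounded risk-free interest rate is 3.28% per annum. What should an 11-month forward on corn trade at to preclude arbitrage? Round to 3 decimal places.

€8.164 per bushel

Net carry = r + u − y = 0.0328 + 0.0172 − 0.0770 = -0.0270
F = S·e^((r+u−y)T) = 8.369 · e^(-0.0270 × 11/12) = 8.369 · e^-0.024750
= 8.369 × 0.975554 = €8.164 per bushel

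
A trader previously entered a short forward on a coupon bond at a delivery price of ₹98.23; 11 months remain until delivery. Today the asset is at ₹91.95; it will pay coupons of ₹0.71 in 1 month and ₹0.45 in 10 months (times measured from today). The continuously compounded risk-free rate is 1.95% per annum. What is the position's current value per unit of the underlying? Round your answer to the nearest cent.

₹5.69

PV(remaining coupons) I = 0.71·e^(−0.0195·1/12) + 0.45·e^(−0.0195·10/12) = 1.1516
Current forward F = (S − I)·e^(rT) = (91.95 − 1.1516)·e^(0.0195·11/12) = 90.7984 × 1.018036 = 92.4360
Value (long) = (F − K)·e^(−rT) = (92.4360 − 98.23) × 0.982284 = -5.6914
Short position value = −(long value) = ₹5.69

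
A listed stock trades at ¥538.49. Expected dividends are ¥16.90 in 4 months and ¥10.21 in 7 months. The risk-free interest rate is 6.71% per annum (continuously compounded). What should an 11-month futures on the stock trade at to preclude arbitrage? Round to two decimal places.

¥544.64

PV(dividends) I = 16.90·e^(−0.0671·4/12) + 10.21·e^(−0.0671·7/12)
I = 16.5262 + 9.8181 = 26.3443
F = (S − I)·e^(rT) = (538.49 − 26.3443) · e^(0.0671·11/12)
= 512.1457 · e^0.061508 = 512.1457 × 1.063439 = ¥544.64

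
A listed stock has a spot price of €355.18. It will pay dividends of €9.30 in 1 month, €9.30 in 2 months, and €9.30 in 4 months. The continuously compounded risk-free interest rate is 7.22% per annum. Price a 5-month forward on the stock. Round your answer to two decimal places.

€337.68

PV(dividends) I = 9.30·e^(−0.0722·1/12) + 9.30·e^(−0.0722·2/12) + 9.30·e^(−0.0722·4/12)
I = 9.2442 + 9.1888 + 9.0789 = 27.5119
F = (S − I)·e^(rT) = (355.18 − 27.5119) · e^(0.0722·5/12)
= 327.6681 · e^0.030083 = 327.6681 × 1.030540 = €337.68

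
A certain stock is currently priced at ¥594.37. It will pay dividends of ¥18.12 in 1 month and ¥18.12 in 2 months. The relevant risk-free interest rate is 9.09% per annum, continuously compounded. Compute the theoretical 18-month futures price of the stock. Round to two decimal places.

¥640.13

PV(dividends) I = 18.12·e^(−0.0909·1/12) + 18.12·e^(−0.0909·2/12)
I = 17.9833 + 17.8476 = 35.8309
F = (S − I)·e^(rT) = (594.37 − 35.8309) · e^(0.0909·18/12)
= 558.5391 · e^0.136350 = 558.5391 × 1.146083 = ¥640.13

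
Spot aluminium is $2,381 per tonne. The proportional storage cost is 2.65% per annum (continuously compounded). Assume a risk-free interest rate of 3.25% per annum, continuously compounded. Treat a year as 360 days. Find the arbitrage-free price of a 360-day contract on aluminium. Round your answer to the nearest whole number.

Net carry = r + u − y = 0.0325 + 0.0265 − 0.0000 = 0.0590
F = S·e^((r+u−y)T) = 2381 · e^(0.0590 × 360/360) = 2381 · e^0.059000
= 2381 × 1.060775 = $2,526 per tonne

$2,526 per tonne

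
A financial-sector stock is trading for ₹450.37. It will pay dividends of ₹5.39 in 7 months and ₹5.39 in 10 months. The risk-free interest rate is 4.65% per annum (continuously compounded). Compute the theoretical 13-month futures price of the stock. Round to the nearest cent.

PV(dividends) I = 5.39·e^(−0.0465·7/12) + 5.39·e^(−0.0465·10/12)
I = 5.2458 + 5.1851 = 10.4309
F = (S − I)·e^(rT) = (450.37 − 10.4309) · e^(0.0465·13/12)
= 439.9391 · e^0.050375 = 439.9391 × 1.051665 = ₹462.67

₹462.67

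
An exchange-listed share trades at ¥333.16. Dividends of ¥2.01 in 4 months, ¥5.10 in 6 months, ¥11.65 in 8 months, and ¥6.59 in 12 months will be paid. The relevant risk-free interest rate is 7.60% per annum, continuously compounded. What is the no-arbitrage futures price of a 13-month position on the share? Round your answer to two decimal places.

PV(dividends) I = 2.01·e^(−0.0760·4/12) + 5.10·e^(−0.0760·6/12) + 11.65·e^(−0.0760·8/12) + 6.59·e^(−0.0760·12/12)
I = 1.9597 + 4.9098 + 11.0744 + 6.1077 = 24.0516
F = (S − I)·e^(rT) = (333.16 − 24.0516) · e^(0.0760·13/12)
= 309.1084 · e^0.082333 = 309.1084 × 1.085817 = ¥335.64

¥335.64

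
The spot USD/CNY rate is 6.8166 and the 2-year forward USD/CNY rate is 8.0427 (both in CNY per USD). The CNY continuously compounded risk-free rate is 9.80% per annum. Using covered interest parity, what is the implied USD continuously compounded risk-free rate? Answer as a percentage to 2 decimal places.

1.53%

F = S·e^((r_CNY − r_USD)T) ⇒ r_USD = r_CNY − ln(F/S)/T
ln(8.0427/6.8166) = 0.165404; /(2) = 0.082702
r_USD = 0.0980 − 0.082702 = 0.015298
r_USD = 1.53%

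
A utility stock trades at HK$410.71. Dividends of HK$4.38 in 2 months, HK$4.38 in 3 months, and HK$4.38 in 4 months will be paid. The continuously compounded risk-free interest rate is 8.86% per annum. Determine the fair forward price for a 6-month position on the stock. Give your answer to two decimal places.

PV(dividends) I = 4.38·e^(−0.0886·2/12) + 4.38·e^(−0.0886·3/12) + 4.38·e^(−0.0886·4/12)
I = 4.3158 + 4.2840 + 4.2525 = 12.8523
F = (S − I)·e^(rT) = (410.71 − 12.8523) · e^(0.0886·6/12)
= 397.8577 · e^0.044300 = 397.8577 × 1.045296 = HK$415.88

HK$415.88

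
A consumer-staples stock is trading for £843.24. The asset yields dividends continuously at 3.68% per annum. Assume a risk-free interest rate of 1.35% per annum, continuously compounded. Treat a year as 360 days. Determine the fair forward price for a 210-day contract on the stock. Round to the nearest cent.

F = S·e^((r − q)T) = 843.24 · e^((0.0135 − 0.0368) × 210/360)
= 843.24 · e^-0.013592 = 843.24 × 0.986500
F = £831.86

£831.86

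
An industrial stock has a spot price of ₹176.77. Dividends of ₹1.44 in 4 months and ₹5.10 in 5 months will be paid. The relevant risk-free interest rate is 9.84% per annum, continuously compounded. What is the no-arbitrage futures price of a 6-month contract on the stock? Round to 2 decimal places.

PV(dividends) I = 1.44·e^(−0.0984·4/12) + 5.10·e^(−0.0984·5/12)
I = 1.3935 + 4.8951 = 6.2886
F = (S − I)·e^(rT) = (176.77 − 6.2886) · e^(0.0984·6/12)
= 170.4814 · e^0.049200 = 170.4814 × 1.050430 = ₹179.08

₹179.08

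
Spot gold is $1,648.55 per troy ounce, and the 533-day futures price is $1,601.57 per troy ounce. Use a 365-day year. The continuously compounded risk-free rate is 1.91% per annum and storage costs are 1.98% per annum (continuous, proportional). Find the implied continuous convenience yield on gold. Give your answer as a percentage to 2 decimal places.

5.87%

F = S·e^((r+u−y)T) ⇒ (r+u−y) = ln(F/S)/T
ln(1601.57/1648.55) = -0.028912; /T ⇒ -0.019799
y = r + u − ln(F/S)/T = 0.0191 + 0.0198 + 0.019799 = 0.058699
y = 5.87%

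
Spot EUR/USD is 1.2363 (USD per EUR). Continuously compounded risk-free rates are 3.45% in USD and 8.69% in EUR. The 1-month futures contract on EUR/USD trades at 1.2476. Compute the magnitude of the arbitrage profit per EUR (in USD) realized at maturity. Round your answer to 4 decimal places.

Fair futures: F* = S·e^(carry·T), with carry = (r_USD − r_EUR) = 0.0345 − 0.0869 = -0.0524
F* = 1.2363 · e^(-0.0524 × 1/12) = 1.2363 · e^-0.004367 = 1.2363 × 0.995643 = 1.2309
Market 1.2476 > fair 1.2309: forward overpriced → cash-and-carry (buy spot, short the forward).
At maturity, profit = |F_mkt − F*| = |1.2476 − 1.2309| = 0.0167 per EUR (in USD)

0.0167 per EUR (in USD)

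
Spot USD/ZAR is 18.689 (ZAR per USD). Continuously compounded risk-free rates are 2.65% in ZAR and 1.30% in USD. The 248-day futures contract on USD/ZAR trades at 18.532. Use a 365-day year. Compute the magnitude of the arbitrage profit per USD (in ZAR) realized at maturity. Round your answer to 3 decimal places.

0.329 per USD (in ZAR)

Fair futures: F* = S·e^(carry·T), with carry = (r_ZAR − r_USD) = 0.0265 − 0.0130 = 0.0135
F* = 18.689 · e^(0.0135 × 248/365) = 18.689 · e^0.009173 = 18.689 × 1.009215 = 18.8612
Market 18.532 < fair 18.8612: forward underpriced → reverse cash-and-carry (short spot, go long the forward).
At maturity, profit = |F_mkt − F*| = |18.532 − 18.8612| = 0.329 per USD (in ZAR)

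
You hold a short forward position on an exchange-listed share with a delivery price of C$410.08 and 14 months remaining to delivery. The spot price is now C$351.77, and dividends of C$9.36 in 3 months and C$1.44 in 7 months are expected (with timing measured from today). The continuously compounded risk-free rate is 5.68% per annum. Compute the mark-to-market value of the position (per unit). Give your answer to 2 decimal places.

C$42.64

PV(remaining dividends) I = 9.36·e^(−0.0568·3/12) + 1.44·e^(−0.0568·7/12) = 10.6211
Current forward F = (S − I)·e^(rT) = (351.77 − 10.6211)·e^(0.0568·14/12) = 341.1489 × 1.068512 = 364.5217
Value (long) = (F − K)·e^(−rT) = (364.5217 − 410.08) × 0.935881 = -42.6371
Short position value = −(long value) = C$42.64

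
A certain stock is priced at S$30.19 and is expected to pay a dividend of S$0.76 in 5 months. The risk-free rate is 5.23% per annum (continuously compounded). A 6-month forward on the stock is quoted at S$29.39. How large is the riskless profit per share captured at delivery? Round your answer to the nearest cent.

S$0.84 per share

PV(dividends) I = 0.76·e^(−0.0523·5/12) = 0.7436
Fair forward F* = (S − I)·e^(rT) = (30.19 − 0.7436)·e^0.026150 = 29.4464 × 1.026495 = 30.2266
Market S$29.39 < fair 30.2266: forward underpriced → reverse cash-and-carry (short the stock, invest proceeds at r, pay the dividends, go long the forward).
Profit at T = |F_mkt − F*| = |29.39 − 30.2266| = S$0.84 per share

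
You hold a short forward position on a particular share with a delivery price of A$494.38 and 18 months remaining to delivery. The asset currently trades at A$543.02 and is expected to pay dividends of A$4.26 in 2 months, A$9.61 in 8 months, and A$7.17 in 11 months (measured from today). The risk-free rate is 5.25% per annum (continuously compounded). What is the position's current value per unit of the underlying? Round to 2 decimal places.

PV(remaining dividends) I = 4.26·e^(−0.0525·2/12) + 9.61·e^(−0.0525·8/12) + 7.17·e^(−0.0525·11/12) = 20.3355
Current forward F = (S − I)·e^(rT) = (543.02 − 20.3355)·e^(0.0525·18/12) = 522.6845 × 1.081934 = 565.5101
Value (long) = (F − K)·e^(−rT) = (565.5101 − 494.38) × 0.924271 = 65.7435
Short position value = −(long value) = -A$65.74

-A$65.74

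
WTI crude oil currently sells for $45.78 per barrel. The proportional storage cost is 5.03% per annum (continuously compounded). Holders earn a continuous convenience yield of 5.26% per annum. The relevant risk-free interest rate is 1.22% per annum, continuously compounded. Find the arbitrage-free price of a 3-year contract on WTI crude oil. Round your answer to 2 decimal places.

Net carry = r + u − y = 0.0122 + 0.0503 − 0.0526 = 0.0099
F = S·e^((r+u−y)T) = 45.78 · e^(0.0099 × 3) = 45.78 · e^0.029700
= 45.78 × 1.030145 = $47.16 per barrel

$47.16 per barrel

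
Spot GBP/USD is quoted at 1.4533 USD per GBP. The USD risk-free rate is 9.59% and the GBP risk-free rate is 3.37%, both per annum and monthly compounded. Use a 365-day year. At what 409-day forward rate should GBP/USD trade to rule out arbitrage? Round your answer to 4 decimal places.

1.5576

By covered interest parity, F = S · (1+r_USD/12)^(12T) / (1+r_GBP/12)^(12T)
= 1.4533 × 1.112971 / 1.038430 = 1.4533 × 1.071782
F = 1.5576 USD per GBP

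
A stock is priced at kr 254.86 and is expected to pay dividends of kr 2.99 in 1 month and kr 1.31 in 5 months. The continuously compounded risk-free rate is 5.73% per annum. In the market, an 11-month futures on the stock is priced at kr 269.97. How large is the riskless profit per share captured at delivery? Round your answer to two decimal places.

PV(dividends) I = 2.99·e^(−0.0573·1/12) + 1.31·e^(−0.0573·5/12) = 4.2549
Fair futures F* = (S − I)·e^(rT) = (254.86 − 4.2549)·e^0.052525 = 250.6051 × 1.053929 = 264.1200
Market kr 269.97 > fair 264.1200: forward overpriced → cash-and-carry (borrow at r, buy the stock and collect the dividends, short the forward).
Profit at T = |F_mkt − F*| = |269.97 − 264.1200| = kr 5.85 per share

kr 5.85 per share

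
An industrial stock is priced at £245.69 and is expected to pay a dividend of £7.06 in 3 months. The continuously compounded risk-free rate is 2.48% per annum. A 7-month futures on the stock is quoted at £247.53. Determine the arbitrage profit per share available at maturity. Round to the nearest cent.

PV(dividends) I = 7.06·e^(−0.0248·3/12) = 7.0164
Fair futures F* = (S − I)·e^(rT) = (245.69 − 7.0164)·e^0.014467 = 238.6736 × 1.014572 = 242.1516
Market £247.53 > fair 242.1516: forward overpriced → cash-and-carry (borrow at r, buy the stock and collect the dividends, short the forward).
Profit at T = |F_mkt − F*| = |247.53 − 242.1516| = £5.38 per share

£5.38 per share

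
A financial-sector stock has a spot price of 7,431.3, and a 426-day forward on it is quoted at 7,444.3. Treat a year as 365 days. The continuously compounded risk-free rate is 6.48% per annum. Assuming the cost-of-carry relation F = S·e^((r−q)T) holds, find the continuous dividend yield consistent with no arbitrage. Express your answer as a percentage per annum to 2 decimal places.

6.33%

From F = S·e^((r−q)T): (r − q) = ln(F/S)/T
ln(7444.3/7431.3) = ln(1.001749) = 0.001747
(r − q) = 0.001747 / (426/365) = 0.001497
q = r − ln(F/S)/T = 0.0648 − 0.001497 = 0.063303
q = 6.33%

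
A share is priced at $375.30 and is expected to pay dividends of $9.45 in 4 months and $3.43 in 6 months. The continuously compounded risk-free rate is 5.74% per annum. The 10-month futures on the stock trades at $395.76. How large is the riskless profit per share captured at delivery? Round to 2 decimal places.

PV(dividends) I = 9.45·e^(−0.0574·4/12) + 3.43·e^(−0.0574·6/12) = 12.6039
Fair futures F* = (S − I)·e^(rT) = (375.30 − 12.6039)·e^0.047833 = 362.6961 × 1.048995 = 380.4664
Market $395.76 > fair 380.4664: forward overpriced → cash-and-carry (borrow at r, buy the stock and collect the dividends, short the forward).
Profit at T = |F_mkt − F*| = |395.76 − 380.4664| = $15.29 per share

$15.29 per share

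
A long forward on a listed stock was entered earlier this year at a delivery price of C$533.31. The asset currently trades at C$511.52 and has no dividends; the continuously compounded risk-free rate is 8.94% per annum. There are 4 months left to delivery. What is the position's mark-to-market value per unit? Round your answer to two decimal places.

-C$6.13

Current fair forward for the remaining 4 months: F = S·e^(r·T), r = 0.0894
F = 511.52 · e^(0.0894 × 4/12) = 511.52 × 1.030248 = 526.9925
Value of long forward = (F − K)·e^(−rT) = (526.9925 − 533.31) · e^(−0.0894·4/12)
= -6.3175 × 0.970640 = -6.13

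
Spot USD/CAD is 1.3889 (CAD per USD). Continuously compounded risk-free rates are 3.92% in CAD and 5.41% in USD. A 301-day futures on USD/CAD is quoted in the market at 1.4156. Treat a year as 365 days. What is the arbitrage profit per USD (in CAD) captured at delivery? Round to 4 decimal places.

Fair futures: F* = S·e^(carry·T), with carry = (r_CAD − r_USD) = 0.0392 − 0.0541 = -0.0149
F* = 1.3889 · e^(-0.0149 × 301/365) = 1.3889 · e^-0.012287 = 1.3889 × 0.987788 = 1.3719
Market 1.4156 > fair 1.3719: forward overpriced → cash-and-carry (buy spot, short the forward).
At maturity, profit = |F_mkt − F*| = |1.4156 − 1.3719| = 0.0437 per USD (in CAD)

0.0437 per USD (in CAD)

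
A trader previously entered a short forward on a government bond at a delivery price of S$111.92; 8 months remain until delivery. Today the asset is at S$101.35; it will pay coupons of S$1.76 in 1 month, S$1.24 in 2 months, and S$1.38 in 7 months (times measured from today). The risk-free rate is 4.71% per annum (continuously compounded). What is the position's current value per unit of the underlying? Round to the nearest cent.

S$11.44

PV(remaining coupons) I = 1.76·e^(−0.0471·1/12) + 1.24·e^(−0.0471·2/12) + 1.38·e^(−0.0471·7/12) = 4.3260
Current forward F = (S − I)·e^(rT) = (101.35 − 4.3260)·e^(0.0471·8/12) = 97.0240 × 1.031898 = 100.1189
Value (long) = (F − K)·e^(−rT) = (100.1189 − 111.92) × 0.969088 = -11.4363
Short position value = −(long value) = S$11.44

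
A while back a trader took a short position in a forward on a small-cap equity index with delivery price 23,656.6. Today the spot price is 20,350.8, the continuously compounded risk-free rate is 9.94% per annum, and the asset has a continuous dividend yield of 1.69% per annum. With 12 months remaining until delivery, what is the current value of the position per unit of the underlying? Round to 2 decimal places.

Current fair forward for the remaining 12 months: F = S·e^((r − q)·T), (r − q) = 0.0994 − 0.0169 = 0.0825
F = 20350.8 · e^(0.0825 × 12/12) = 20350.8 × 1.08599867 = 22100.9417
Value of long forward = (F − K)·e^(−rT) = (22100.9417 − 23656.6) · e^(−0.0994·12/12)
= -1555.6583 × 0.90538048 = -1408.46
Short position value = −(long value) = 1408.46

1408.46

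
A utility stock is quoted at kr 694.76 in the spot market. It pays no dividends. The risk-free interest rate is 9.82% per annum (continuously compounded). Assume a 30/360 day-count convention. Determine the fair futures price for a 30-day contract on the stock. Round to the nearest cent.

F = S·e^(rT) = 694.76 · e^(0.0982 × 30/360)
= 694.76 · e^0.008183 = 694.76 × 1.008217
F = kr 700.47

kr 700.47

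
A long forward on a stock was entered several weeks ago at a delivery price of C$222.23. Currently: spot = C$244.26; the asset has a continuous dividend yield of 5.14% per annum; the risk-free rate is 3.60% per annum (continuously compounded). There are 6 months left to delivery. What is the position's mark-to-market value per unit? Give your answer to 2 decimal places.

C$19.80

Current fair forward for the remaining 6 months: F = S·e^((r − q)·T), (r − q) = 0.0360 − 0.0514 = -0.0154
F = 244.26 · e^(-0.0154 × 6/12) = 244.26 × 0.992330 = 242.3865
Value of long forward = (F − K)·e^(−rT) = (242.3865 − 222.23) · e^(−0.0360·6/12)
= 20.1565 × 0.982161 = 19.80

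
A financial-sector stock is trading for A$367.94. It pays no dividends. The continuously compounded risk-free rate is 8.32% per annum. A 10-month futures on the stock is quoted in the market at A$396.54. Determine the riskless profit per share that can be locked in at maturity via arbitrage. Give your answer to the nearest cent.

A$2.18 per share

Fair futures: F* = S·e^(carry·T), with carry = r = 0.0832
F* = 367.94 · e^(0.0832 × 10/12) = 367.94 · e^0.069333 = 367.94 × 1.071793 = A$394.3555
Market A$396.54 > fair A$394.3555: forward overpriced → cash-and-carry (buy spot, short the forward).
At maturity, profit = |F_mkt − F*| = |396.54 − 394.3555| = A$2.18 per share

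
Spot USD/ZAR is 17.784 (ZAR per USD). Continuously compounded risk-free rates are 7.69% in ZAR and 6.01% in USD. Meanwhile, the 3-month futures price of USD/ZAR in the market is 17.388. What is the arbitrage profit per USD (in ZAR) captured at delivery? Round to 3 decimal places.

Fair futures: F* = S·e^(carry·T), with carry = (r_ZAR − r_USD) = 0.0769 − 0.0601 = 0.0168
F* = 17.784 · e^(0.0168 × 3/12) = 17.784 · e^0.004200 = 17.784 × 1.004209 = 17.8589
Market 17.388 < fair 17.8589: forward underpriced → reverse cash-and-carry (short spot, go long the forward).
At maturity, profit = |F_mkt − F*| = |17.388 − 17.8589| = 0.471 per USD (in ZAR)

0.471 per USD (in ZAR)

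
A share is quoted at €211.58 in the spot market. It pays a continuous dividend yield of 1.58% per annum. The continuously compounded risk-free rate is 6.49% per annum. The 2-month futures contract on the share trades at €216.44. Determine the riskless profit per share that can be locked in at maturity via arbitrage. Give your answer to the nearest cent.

Fair futures: F* = S·e^(carry·T), with carry = (r − q) = 0.0649 − 0.0158 = 0.0491
F* = 211.58 · e^(0.0491 × 2/12) = 211.58 · e^0.008183 = 211.58 × 1.008217 = €213.3186
Market €216.44 > fair €213.3186: forward overpriced → cash-and-carry (buy spot, short the forward).
At maturity, profit = |F_mkt − F*| = |216.44 − 213.3186| = €3.12 per share

€3.12 per share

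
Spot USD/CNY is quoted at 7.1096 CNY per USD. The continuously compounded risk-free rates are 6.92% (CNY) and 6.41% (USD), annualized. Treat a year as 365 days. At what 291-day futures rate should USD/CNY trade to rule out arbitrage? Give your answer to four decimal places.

7.1386

F = S·e^((r_CNY − r_USD)T) = 7.1096 · e^((0.0692 − 0.0641) × 291/365)
= 7.1096 · e^0.004066 = 7.1096 × 1.004074
F = 7.1386 CNY per USD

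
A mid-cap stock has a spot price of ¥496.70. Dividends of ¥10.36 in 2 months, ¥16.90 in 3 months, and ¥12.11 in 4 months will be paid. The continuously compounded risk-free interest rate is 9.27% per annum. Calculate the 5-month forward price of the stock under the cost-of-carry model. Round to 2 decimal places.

¥476.29

PV(dividends) I = 10.36·e^(−0.0927·2/12) + 16.90·e^(−0.0927·3/12) + 12.11·e^(−0.0927·4/12)
I = 10.2012 + 16.5128 + 11.7415 = 38.4555
F = (S − I)·e^(rT) = (496.70 − 38.4555) · e^(0.0927·5/12)
= 458.2445 · e^0.038625 = 458.2445 × 1.039381 = ¥476.29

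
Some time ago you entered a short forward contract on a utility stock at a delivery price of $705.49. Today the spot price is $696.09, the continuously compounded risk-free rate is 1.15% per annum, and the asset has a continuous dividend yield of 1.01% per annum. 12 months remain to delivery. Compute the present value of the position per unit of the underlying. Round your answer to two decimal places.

$8.33

Current fair forward for the remaining 12 months: F = S·e^((r − q)·T), (r − q) = 0.0115 − 0.0101 = 0.0014
F = 696.09 · e^(0.0014 × 12/12) = 696.09 × 1.001401 = 697.0652
Value of long forward = (F − K)·e^(−rT) = (697.0652 − 705.49) · e^(−0.0115·12/12)
= -8.4248 × 0.988566 = -8.33
Short position value = −(long value) = $8.33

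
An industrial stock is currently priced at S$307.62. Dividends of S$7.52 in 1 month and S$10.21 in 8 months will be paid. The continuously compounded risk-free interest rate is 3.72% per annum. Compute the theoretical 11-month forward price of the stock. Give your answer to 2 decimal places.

S$300.23

PV(dividends) I = 7.52·e^(−0.0372·1/12) + 10.21·e^(−0.0372·8/12)
I = 7.4967 + 9.9599 = 17.4566
F = (S − I)·e^(rT) = (307.62 − 17.4566) · e^(0.0372·11/12)
= 290.1634 · e^0.034100 = 290.1634 × 1.034688 = S$300.23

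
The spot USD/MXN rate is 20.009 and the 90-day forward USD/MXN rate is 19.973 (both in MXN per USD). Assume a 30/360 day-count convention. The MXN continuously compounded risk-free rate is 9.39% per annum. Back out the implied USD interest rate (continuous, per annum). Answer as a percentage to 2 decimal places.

10.11%

F = S·e^((r_MXN − r_USD)T) ⇒ r_USD = r_MXN − ln(F/S)/T
ln(19.973/20.009) = -0.001801; /(90/360) = -0.007204
r_USD = 0.0939 + 0.007204 = 0.101104
r_USD = 10.11%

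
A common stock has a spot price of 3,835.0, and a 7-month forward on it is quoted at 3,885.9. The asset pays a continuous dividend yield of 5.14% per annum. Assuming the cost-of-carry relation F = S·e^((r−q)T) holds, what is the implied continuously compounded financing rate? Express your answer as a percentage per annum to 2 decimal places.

7.40%

From F = S·e^((r−q)T): (r − q) = ln(F/S)/T
ln(3885.9/3835.0) = ln(1.013272) = 0.013185
(r − q) = 0.013185 / (7/12) = 0.022603
r = ln(F/S)/T + q = 0.022603 + 0.0514 = 0.074003
r = 7.40%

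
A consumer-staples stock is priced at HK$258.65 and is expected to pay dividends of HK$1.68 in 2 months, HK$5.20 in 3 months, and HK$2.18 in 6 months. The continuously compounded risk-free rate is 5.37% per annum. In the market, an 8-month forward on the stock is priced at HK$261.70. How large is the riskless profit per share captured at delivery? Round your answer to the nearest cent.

PV(dividends) I = 1.68·e^(−0.0537·2/12) + 5.20·e^(−0.0537·3/12) + 2.18·e^(−0.0537·6/12) = 8.9179
Fair forward F* = (S − I)·e^(rT) = (258.65 − 8.9179)·e^0.035800 = 249.7321 × 1.036449 = 258.8346
Market HK$261.70 > fair 258.8346: forward overpriced → cash-and-carry (borrow at r, buy the stock and collect the dividends, short the forward).
Profit at T = |F_mkt − F*| = |261.70 − 258.8346| = HK$2.87 per share

HK$2.87 per share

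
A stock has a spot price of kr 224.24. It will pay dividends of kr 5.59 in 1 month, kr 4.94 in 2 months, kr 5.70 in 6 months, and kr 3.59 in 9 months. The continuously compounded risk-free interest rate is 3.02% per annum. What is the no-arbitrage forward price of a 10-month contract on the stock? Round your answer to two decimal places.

kr 209.84

PV(dividends) I = 5.59·e^(−0.0302·1/12) + 4.94·e^(−0.0302·2/12) + 5.70·e^(−0.0302·6/12) + 3.59·e^(−0.0302·9/12)
I = 5.5759 + 4.9152 + 5.6146 + 3.5096 = 19.6153
F = (S − I)·e^(rT) = (224.24 − 19.6153) · e^(0.0302·10/12)
= 204.6247 · e^0.025167 = 204.6247 × 1.025486 = kr 209.84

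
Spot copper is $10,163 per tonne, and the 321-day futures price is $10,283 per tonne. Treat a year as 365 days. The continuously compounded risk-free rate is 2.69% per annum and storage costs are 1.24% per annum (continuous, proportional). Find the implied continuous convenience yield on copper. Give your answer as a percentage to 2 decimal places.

F = S·e^((r+u−y)T) ⇒ (r+u−y) = ln(F/S)/T
ln(10283/10163) = 0.011738; /T ⇒ 0.013347
y = r + u − ln(F/S)/T = 0.0269 + 0.0124 − 0.013347 = 0.025953
y = 2.60%

2.60%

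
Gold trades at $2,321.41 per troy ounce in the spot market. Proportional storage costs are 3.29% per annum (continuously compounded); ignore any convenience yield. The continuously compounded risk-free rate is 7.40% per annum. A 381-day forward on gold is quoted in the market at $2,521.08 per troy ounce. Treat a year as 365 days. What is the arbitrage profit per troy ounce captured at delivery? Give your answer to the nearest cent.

Fair forward: F* = S·e^(carry·T), with carry = (r + u) = 0.0740 + 0.0329 = 0.1069
F* = 2321.41 · e^(0.1069 × 381/365) = 2321.41 · e^0.11158603 = 2321.41 × 1.11804993 = $2595.4523
Market $2521.08 < fair $2595.4523: forward underpriced → reverse cash-and-carry (short spot, go long the forward).
At maturity, profit = |F_mkt − F*| = |2521.08 − 2595.4523| = $74.37 per troy ounce

$74.37 per troy ounce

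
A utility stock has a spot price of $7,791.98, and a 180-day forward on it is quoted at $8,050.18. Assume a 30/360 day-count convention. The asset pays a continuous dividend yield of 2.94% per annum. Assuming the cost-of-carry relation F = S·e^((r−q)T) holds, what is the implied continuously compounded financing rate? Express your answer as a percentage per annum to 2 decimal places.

9.46%

From F = S·e^((r−q)T): (r − q) = ln(F/S)/T
ln(8050.18/7791.98) = ln(1.033137) = 0.032600
(r − q) = 0.032600 / (180/360) = 0.065200
r = ln(F/S)/T + q = 0.065200 + 0.0294 = 0.094600
r = 9.46%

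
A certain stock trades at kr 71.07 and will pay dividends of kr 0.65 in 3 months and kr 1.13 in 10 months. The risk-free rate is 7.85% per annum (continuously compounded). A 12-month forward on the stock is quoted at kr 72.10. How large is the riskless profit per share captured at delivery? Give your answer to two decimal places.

PV(dividends) I = 0.65·e^(−0.0785·3/12) + 1.13·e^(−0.0785·10/12) = 1.6958
Fair forward F* = (S − I)·e^(rT) = (71.07 − 1.6958)·e^0.078500 = 69.3742 × 1.081663 = 75.0395
Market kr 72.10 < fair 75.0395: forward underpriced → reverse cash-and-carry (short the stock, invest proceeds at r, pay the dividends, go long the forward).
Profit at T = |F_mkt − F*| = |72.10 − 75.0395| = kr 2.94 per share

kr 2.94 per share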